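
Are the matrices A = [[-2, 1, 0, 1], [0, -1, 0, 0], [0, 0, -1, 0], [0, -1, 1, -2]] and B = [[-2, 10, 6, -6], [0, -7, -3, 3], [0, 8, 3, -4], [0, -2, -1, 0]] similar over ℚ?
No.

Both have characteristic polynomial (x + 1)^2(x + 2)^2, but the minimal polynomial of A is (x + 1)(x + 2)^2 while the minimal polynomial of B is (x + 1)(x + 2). The minimal polynomial is a similarity invariant, so A and B are not similar.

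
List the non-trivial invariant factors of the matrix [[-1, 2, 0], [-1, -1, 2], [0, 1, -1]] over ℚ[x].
The Jordan structure of A has elementary divisors (x + 1)^3. Arranging the block sizes at each eigenvalue in decreasing order and taking row products gives the invariant factors.

Invariant factors (smallest first, each dividing the next): (x + 1)^3.

Check: the last factor (x + 1)^3 is the minimal polynomial, and the product (x + 1)^3 is the characteristic polynomial.

(x + 1)^3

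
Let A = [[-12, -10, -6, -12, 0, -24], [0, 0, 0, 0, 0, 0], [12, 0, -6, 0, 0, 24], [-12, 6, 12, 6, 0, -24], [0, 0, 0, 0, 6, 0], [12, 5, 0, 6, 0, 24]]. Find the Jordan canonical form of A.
The characteristic polynomial is det(xI - A) = x^3(x - 6)^3, so the eigenvalues are 0 (algebraic multiplicity 3), 6 (algebraic multiplicity 3).

For λ = 0: rank(A) = 4, rank(A^2) = 3. The eigenspace has dimension 6 - 4 = 2, so there are 2 Jordan blocks; the rank sequence gives block sizes [2, 1].

For λ = 6: rank(A - 6I) = 3. The eigenspace has dimension 6 - 3 = 3, so there are 3 Jordan blocks; the rank sequence gives block sizes [1, 1, 1].

Assembling the blocks gives the Jordan form J above.

J = [[0, 1, 0, 0, 0, 0], [0, 0, 0, 0, 0, 0], [0, 0, 0, 0, 0, 0], [0, 0, 0, 6, 0, 0], [0, 0, 0, 0, 6, 0], [0, 0, 0, 0, 0, 6]]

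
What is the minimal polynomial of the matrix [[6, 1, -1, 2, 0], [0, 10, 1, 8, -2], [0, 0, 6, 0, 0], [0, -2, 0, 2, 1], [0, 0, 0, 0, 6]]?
The characteristic polynomial factors as (x - 6)^5. The minimal polynomial is ∏(x - λ)^{k_λ} where k_λ is the size of the largest Jordan block at λ.

For λ = 6: rank(A - 6I) = 3, and the largest Jordan block has size 3 (the smallest k with rank((A - 6I)^k) = rank((A - 6I)^(k+1))).

So m_A(x) = (x - 6)^3.

m_A(x) = (x - 6)^3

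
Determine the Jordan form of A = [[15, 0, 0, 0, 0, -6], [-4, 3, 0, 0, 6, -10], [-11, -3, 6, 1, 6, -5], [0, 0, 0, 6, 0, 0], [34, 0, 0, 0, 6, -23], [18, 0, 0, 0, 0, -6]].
J = [[3, 0, 0, 0, 0, 0], [0, 3, 0, 0, 0, 0], [0, 0, 6, 1, 0, 0], [0, 0, 0, 6, 0, 0], [0, 0, 0, 0, 6, 1], [0, 0, 0, 0, 0, 6]]

The characteristic polynomial is det(xI - A) = (x - 6)^4(x - 3)^2, so the eigenvalues are 3 (algebraic multiplicity 2), 6 (algebraic multiplicity 4).

For λ = 3: rank(A - 3I) = 4. The eigenspace has dimension 6 - 4 = 2, so there are 2 Jordan blocks; the rank sequence gives block sizes [1, 1].

For λ = 6: rank(A - 6I) = 4, rank((A - 6I)^2) = 2. The eigenspace has dimension 6 - 4 = 2, so there are 2 Jordan blocks; the rank sequence gives block sizes [2, 2].

Assembling the blocks gives the Jordan form J above.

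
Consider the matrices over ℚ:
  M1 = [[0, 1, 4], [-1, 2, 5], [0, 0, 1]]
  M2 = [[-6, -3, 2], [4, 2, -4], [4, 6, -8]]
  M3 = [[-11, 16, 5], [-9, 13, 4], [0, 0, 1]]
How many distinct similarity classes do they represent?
2 classes: {M1, M3}, {M2}

Characteristic polynomials: χ_{M1} = (x - 1)^3, χ_{M2} = (x + 4)^3, χ_{M3} = (x - 1)^3.

{M1, M3}: invariant factors (x - 1)^3.

{M2}: invariant factors x + 4, (x + 4)^2.

Matrices are similar if and only if their invariant-factor lists agree; the partition into similarity classes is {M1, M3}, {M2}.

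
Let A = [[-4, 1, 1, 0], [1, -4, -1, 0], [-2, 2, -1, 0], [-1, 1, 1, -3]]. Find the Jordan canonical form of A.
J = [[-3, 1, 0, 0], [0, -3, 0, 0], [0, 0, -3, 0], [0, 0, 0, -3]]

The characteristic polynomial is det(xI - A) = (x + 3)^4, so the eigenvalues are -3 (algebraic multiplicity 4).

For λ = -3: rank(A + 3I) = 1, rank((A + 3I)^2) = 0. The eigenspace has dimension 4 - 1 = 3, so there are 3 Jordan blocks; the rank sequence gives block sizes [2, 1, 1].

Assembling the blocks gives the Jordan form J above.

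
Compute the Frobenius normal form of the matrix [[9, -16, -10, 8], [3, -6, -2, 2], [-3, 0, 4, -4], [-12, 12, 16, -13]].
The invariant factors of A (the non-unit diagonal entries of the Smith normal form of xI - A over ℚ[x]) are x^2 + 3x + 6, x^2 + 3x + 6, each dividing the next. The characteristic polynomial is their product, (x^2 + 3x + 6)^2.

The rational canonical form is the block-diagonal matrix of companion matrices C(f_i):
R = [[0, -6, 0, 0], [1, -3, 0, 0], [0, 0, 0, -6], [0, 0, 1, -3]].

Note the characteristic polynomial does not split into linear factors over ℚ, so A has no Jordan form over ℚ; the rational canonical form exists over any field.

R = [[0, -6, 0, 0], [1, -3, 0, 0], [0, 0, 0, -6], [0, 0, 1, -3]]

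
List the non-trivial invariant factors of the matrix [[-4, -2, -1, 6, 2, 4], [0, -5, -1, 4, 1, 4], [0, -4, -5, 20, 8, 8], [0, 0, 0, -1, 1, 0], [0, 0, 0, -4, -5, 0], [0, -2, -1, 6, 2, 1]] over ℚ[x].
The Jordan structure of A has elementary divisors (x + 4), (x + 3)^2, (x + 3)^2, (x + 3). Arranging the block sizes at each eigenvalue in decreasing order and taking row products gives the invariant factors.

Invariant factors (smallest first, each dividing the next): x + 3, (x + 3)^2, (x + 3)^2(x + 4).

Check: the last factor (x + 3)^2(x + 4) is the minimal polynomial, and the product (x + 3)^5(x + 4) is the characteristic polynomial.

x + 3, (x + 3)^2, (x + 3)^2(x + 4)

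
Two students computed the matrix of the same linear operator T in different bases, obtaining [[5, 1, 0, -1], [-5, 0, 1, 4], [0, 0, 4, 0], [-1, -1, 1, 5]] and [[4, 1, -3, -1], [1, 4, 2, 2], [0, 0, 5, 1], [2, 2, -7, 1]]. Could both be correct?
Yes.

Two matrices over a field are similar if and only if they have the same invariant factors.

Both A and B have characteristic polynomial (x - 4)^2(x - 3)^2 and minimal polynomial (x - 4)^2(x - 3)^2. Computing further, both have invariant factors (x - 4)^2(x - 3)^2. Hence A and B are similar.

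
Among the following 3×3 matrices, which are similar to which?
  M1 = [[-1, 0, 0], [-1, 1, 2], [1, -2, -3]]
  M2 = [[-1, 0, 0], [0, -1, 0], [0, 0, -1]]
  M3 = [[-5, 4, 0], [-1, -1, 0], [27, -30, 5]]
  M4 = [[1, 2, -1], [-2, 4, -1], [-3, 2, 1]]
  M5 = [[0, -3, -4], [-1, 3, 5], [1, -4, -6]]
5 classes: {M1}, {M2}, {M3}, {M4}, {M5}

Characteristic polynomials: χ_{M1} = (x + 1)^3, χ_{M2} = (x + 1)^3, χ_{M3} = (x - 5)(x + 3)^2, χ_{M4} = (x - 2)^3, χ_{M5} = (x + 1)^3.

{M1}: invariant factors x + 1, (x + 1)^2.

{M2}: invariant factors x + 1, x + 1, x + 1.

{M3}: invariant factors (x - 5)(x + 3)^2.

{M4}: invariant factors (x - 2)^3.

{M5}: invariant factors (x + 1)^3.

Matrices are similar if and only if their invariant-factor lists agree; the partition into similarity classes is {M1}, {M2}, {M3}, {M4}, {M5}.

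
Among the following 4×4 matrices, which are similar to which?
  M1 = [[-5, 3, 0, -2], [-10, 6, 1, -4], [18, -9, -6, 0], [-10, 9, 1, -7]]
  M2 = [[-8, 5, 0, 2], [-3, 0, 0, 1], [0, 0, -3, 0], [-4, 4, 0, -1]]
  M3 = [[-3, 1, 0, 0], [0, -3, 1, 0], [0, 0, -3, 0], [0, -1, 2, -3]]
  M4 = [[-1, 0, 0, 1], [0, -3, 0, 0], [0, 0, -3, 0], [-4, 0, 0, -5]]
Characteristic polynomials: χ_{M1} = (x + 3)^4, χ_{M2} = (x + 3)^4, χ_{M3} = (x + 3)^4, χ_{M4} = (x + 3)^4.

{M1, M2, M3}: invariant factors x + 3, (x + 3)^3.

{M4}: invariant factors x + 3, x + 3, (x + 3)^2.

Matrices are similar if and only if their invariant-factor lists agree; the partition into similarity classes is {M1, M2, M3}, {M4}.

2 classes: {M1, M2, M3}, {M4}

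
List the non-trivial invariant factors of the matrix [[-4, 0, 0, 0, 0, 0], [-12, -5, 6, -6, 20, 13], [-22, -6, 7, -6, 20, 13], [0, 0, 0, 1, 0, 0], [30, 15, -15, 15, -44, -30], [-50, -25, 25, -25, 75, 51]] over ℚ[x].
The Jordan structure of A has elementary divisors (x + 4), (x - 1)^2, (x - 1), (x - 1), (x - 6). Arranging the block sizes at each eigenvalue in decreasing order and taking row products gives the invariant factors.

Invariant factors (smallest first, each dividing the next): x - 1, x - 1, (x - 6)(x - 1)^2(x + 4).

Check: the last factor (x - 6)(x - 1)^2(x + 4) is the minimal polynomial, and the product (x - 6)(x - 1)^4(x + 4) is the characteristic polynomial.

x - 1, x - 1, (x - 6)(x - 1)^2(x + 4)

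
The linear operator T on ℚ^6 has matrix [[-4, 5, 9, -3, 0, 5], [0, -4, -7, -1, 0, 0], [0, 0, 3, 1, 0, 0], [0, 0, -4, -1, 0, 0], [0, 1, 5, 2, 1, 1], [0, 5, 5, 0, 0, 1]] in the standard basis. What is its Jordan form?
The characteristic polynomial is det(xI - A) = (x - 1)^4(x + 4)^2, so the eigenvalues are -4 (algebraic multiplicity 2), 1 (algebraic multiplicity 4).

For λ = -4: rank(A + 4I) = 4. The eigenspace has dimension 6 - 4 = 2, so there are 2 Jordan blocks; the rank sequence gives block sizes [1, 1].

For λ = 1: rank(A - I) = 4, rank((A - I)^2) = 2. The eigenspace has dimension 6 - 4 = 2, so there are 2 Jordan blocks; the rank sequence gives block sizes [2, 2].

Assembling the blocks gives the Jordan form J above.

J = [[-4, 0, 0, 0, 0, 0], [0, -4, 0, 0, 0, 0], [0, 0, 1, 1, 0, 0], [0, 0, 0, 1, 0, 0], [0, 0, 0, 0, 1, 1], [0, 0, 0, 0, 0, 1]]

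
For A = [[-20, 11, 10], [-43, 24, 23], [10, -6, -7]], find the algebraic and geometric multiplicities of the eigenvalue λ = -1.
algebraic multiplicity 3, geometric multiplicity 1

The characteristic polynomial is (x + 1)^3, so the factor x + 1 appears with exponent 3: the algebraic multiplicity is 3.

rank(A + I) = 2, so the eigenspace has dimension 3 - 2 = 1: the geometric multiplicity is 1.

Since 1 < 3, A is not diagonalizable.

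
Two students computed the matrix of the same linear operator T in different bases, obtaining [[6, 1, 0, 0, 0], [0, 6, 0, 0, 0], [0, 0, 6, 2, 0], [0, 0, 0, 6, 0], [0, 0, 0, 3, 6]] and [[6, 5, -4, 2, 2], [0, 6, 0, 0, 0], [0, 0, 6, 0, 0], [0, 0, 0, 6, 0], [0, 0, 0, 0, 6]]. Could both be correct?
Both have characteristic polynomial (x - 6)^5 and minimal polynomial (x - 6)^2. But rank(A - 6I) = 2 for A while rank(B - 6I) = 1 for B, so the number of Jordan blocks at λ = 6 differs. A and B are not similar.

No.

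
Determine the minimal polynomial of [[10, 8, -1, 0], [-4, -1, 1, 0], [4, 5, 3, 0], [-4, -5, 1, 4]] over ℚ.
The characteristic polynomial factors as (x - 4)^4. The minimal polynomial is ∏(x - λ)^{k_λ} where k_λ is the size of the largest Jordan block at λ.

For λ = 4: rank(A - 4I) = 2, and the largest Jordan block has size 3 (the smallest k with rank((A - 4I)^k) = rank((A - 4I)^(k+1))).

So m_A(x) = (x - 4)^3.

m_A(x) = (x - 4)^3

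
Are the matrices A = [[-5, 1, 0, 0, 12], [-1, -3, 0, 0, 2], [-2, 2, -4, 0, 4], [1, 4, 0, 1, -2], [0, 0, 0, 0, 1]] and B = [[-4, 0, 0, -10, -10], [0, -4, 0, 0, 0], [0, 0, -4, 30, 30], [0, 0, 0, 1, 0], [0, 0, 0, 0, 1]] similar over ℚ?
Both have characteristic polynomial (x - 1)^2(x + 4)^3, but the minimal polynomial of A is (x - 1)(x + 4)^2 while the minimal polynomial of B is (x - 1)(x + 4). The minimal polynomial is a similarity invariant, so A and B are not similar.

No.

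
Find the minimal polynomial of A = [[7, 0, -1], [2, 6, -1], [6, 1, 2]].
The characteristic polynomial factors as (x - 5)^3. The minimal polynomial is ∏(x - λ)^{k_λ} where k_λ is the size of the largest Jordan block at λ.

For λ = 5: rank(A - 5I) = 2, and the largest Jordan block has size 3 (the smallest k with rank((A - 5I)^k) = rank((A - 5I)^(k+1))).

So m_A(x) = (x - 5)^3.

m_A(x) = (x - 5)^3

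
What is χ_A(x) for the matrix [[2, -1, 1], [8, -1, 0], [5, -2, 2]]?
χ_A(x) = (x - 1)^3

xI - A = [[x - 2, 1, -1], [-8, x + 1, 0], [-5, 2, x - 2]].

Expanding det(xI - A) along the first row:
det(xI - A) = + (x - 2)·det([[x + 1, 0], [2, x - 2]]) - (1)·det([[-8, 0], [-5, x - 2]]) + (-1)·det([[-8, x + 1], [-5, 2]]).

Evaluating gives χ_A(x) = x^3 - 3x^2 + 3x - 1 = (x - 1)^3.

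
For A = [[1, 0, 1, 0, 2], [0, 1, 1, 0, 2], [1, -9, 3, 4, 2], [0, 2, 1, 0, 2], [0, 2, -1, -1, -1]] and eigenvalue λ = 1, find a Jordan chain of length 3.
v_1 = [[3, 0, -4, 1, 2]]^T, v_2 = [[0, 0, 3, -1, -1]]^T, v_3 = [[1, 1, 0, 2, 0]]^T

We seek v_1 ∈ ker((A - I)^3) \ ker((A - I)^2), then set v_{i+1} = (A - I) v_i.

One such chain is v_1 = [[3, 0, -4, 1, 2]]^T, v_2 = [[0, 0, 3, -1, -1]]^T, v_3 = [[1, 1, 0, 2, 0]]^T. Check: (A - I) v_3 = [[0, 0, 0, 0, 0]]^T = 0.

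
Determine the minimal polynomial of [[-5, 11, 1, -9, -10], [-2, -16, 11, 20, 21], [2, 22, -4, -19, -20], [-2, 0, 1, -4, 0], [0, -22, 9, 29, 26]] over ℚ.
m_A(x) = (x - 6)^2(x + 5)^3

The characteristic polynomial factors as (x - 6)^2(x + 5)^3. The minimal polynomial is ∏(x - λ)^{k_λ} where k_λ is the size of the largest Jordan block at λ.

For λ = -5: rank(A + 5I) = 4, and the largest Jordan block has size 3 (the smallest k with rank((A + 5I)^k) = rank((A + 5I)^(k+1))).
For λ = 6: rank(A - 6I) = 4, and the largest Jordan block has size 2 (the smallest k with rank((A - 6I)^k) = rank((A - 6I)^(k+1))).

So m_A(x) = (x - 6)^2(x + 5)^3.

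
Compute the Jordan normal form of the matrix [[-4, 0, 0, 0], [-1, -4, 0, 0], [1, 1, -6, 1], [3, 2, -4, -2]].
The characteristic polynomial is det(xI - A) = (x + 4)^4, so the eigenvalues are -4 (algebraic multiplicity 4).

For λ = -4: rank(A + 4I) = 2, rank((A + 4I)^2) = 0. The eigenspace has dimension 4 - 2 = 2, so there are 2 Jordan blocks; the rank sequence gives block sizes [2, 2].

Assembling the blocks gives the Jordan form J above.

J = [[-4, 1, 0, 0], [0, -4, 0, 0], [0, 0, -4, 1], [0, 0, 0, -4]]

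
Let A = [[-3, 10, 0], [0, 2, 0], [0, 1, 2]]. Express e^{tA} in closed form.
e^{tA} = [[e^{-3*t}, (2*e^{5*t} - 2)*e^{-3*t}, 0], [0, e^{2*t}, 0], [0, t*e^{2*t}, e^{2*t}]]

A has Jordan form J = [[-3, 0, 0], [0, 2, 1], [0, 0, 2]] with A = PJP^{-1}, so e^{tA} = P e^{tJ} P^{-1}.

For a Jordan block J_k(λ), e^{tJ_k(λ)} = e^{λt} · (I + tN + t^2 N^2/2! + ... + t^{k-1} N^{k-1}/(k-1)!) where N is the nilpotent superdiagonal part.

Assembling the blocks and conjugating back gives the entries of e^{tA} as shown above.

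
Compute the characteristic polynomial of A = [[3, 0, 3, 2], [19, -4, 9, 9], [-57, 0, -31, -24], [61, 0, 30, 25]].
xI - A = [[x - 3, 0, -3, -2], [-19, x + 4, -9, -9], [57, 0, x + 31, 24], [-61, 0, -30, x - 25]].

Expanding det(xI - A) along the first row:
det(xI - A) = + (x - 3)·det([[x + 4, -9, -9], [0, x + 31, 24], [0, -30, x - 25]]) - (0)·det([[-19, -9, -9], [57, x + 31, 24], [-61, -30, x - 25]]) + (-3)·det([[-19, x + 4, -9], [57, 0, 24], [-61, 0, x - 25]]) - (-2)·det([[-19, x + 4, -9], [57, 0, x + 31], [-61, 0, -30]]).

Evaluating gives χ_A(x) = x^4 + 7x^3 - 12x^2 - 176x - 320 = (x - 5)(x + 4)^3.

χ_A(x) = (x - 5)(x + 4)^3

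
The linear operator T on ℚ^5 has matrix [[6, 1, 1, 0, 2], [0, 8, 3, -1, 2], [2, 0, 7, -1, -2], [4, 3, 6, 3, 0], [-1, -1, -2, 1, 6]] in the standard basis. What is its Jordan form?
J = [[6, 1, 0, 0, 0], [0, 6, 1, 0, 0], [0, 0, 6, 0, 0], [0, 0, 0, 6, 1], [0, 0, 0, 0, 6]]

The characteristic polynomial is det(xI - A) = (x - 6)^5, so the eigenvalues are 6 (algebraic multiplicity 5).

For λ = 6: rank(A - 6I) = 3, rank((A - 6I)^2) = 1, rank((A - 6I)^3) = 0. The eigenspace has dimension 5 - 3 = 2, so there are 2 Jordan blocks; the rank sequence gives block sizes [3, 2].

Assembling the blocks gives the Jordan form J above.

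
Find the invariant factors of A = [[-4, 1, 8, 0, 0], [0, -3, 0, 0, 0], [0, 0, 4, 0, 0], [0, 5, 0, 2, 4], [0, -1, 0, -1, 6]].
x - 4, (x - 4)^2(x + 3)(x + 4)

The Jordan structure of A has elementary divisors (x + 4), (x + 3), (x - 4)^2, (x - 4). Arranging the block sizes at each eigenvalue in decreasing order and taking row products gives the invariant factors.

Invariant factors (smallest first, each dividing the next): x - 4, (x - 4)^2(x + 3)(x + 4).

Check: the last factor (x - 4)^2(x + 3)(x + 4) is the minimal polynomial, and the product (x - 4)^3(x + 3)(x + 4) is the characteristic polynomial.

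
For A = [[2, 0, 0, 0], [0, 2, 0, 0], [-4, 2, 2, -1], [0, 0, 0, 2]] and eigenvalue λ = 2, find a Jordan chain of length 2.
We seek v_1 ∈ ker((A - 2I)^2) \ ker(A - 2I), then set v_{i+1} = (A - 2I) v_i.

One such chain is v_1 = [[-2, -3, -5, 1]]^T, v_2 = [[0, 0, 1, 0]]^T. Check: (A - 2I) v_2 = [[0, 0, 0, 0]]^T = 0.

v_1 = [[-2, -3, -5, 1]]^T, v_2 = [[0, 0, 1, 0]]^T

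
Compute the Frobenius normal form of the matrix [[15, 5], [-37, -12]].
R = [[0, -5], [1, 3]]

The invariant factors of A (the non-unit diagonal entries of the Smith normal form of xI - A over ℚ[x]) are x^2 - 3x + 5, each dividing the next. The characteristic polynomial is their product, x^2 - 3x + 5.

The rational canonical form is the block-diagonal matrix of companion matrices C(f_i):
R = [[0, -5], [1, 3]].

Note the characteristic polynomial does not split into linear factors over ℚ, so A has no Jordan form over ℚ; the rational canonical form exists over any field.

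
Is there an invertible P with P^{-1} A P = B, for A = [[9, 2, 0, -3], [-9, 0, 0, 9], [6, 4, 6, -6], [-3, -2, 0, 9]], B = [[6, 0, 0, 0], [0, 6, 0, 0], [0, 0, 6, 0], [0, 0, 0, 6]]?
Both have characteristic polynomial (x - 6)^4, but the minimal polynomial of A is (x - 6)^2 while the minimal polynomial of B is x - 6. The minimal polynomial is a similarity invariant, so A and B are not similar.

No.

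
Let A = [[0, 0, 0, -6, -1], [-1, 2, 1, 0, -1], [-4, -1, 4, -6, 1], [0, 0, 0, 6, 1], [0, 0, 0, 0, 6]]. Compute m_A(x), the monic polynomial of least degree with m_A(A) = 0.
m_A(x) = x(x - 6)^2(x - 3)^2

The characteristic polynomial factors as x(x - 6)^2(x - 3)^2. The minimal polynomial is ∏(x - λ)^{k_λ} where k_λ is the size of the largest Jordan block at λ.

For λ = 0: rank(A) = 4, and the largest Jordan block has size 1 (the smallest k with rank(A^k) = rank(A^(k+1))).
For λ = 3: rank(A - 3I) = 4, and the largest Jordan block has size 2 (the smallest k with rank((A - 3I)^k) = rank((A - 3I)^(k+1))).
For λ = 6: rank(A - 6I) = 4, and the largest Jordan block has size 2 (the smallest k with rank((A - 6I)^k) = rank((A - 6I)^(k+1))).

So m_A(x) = x(x - 6)^2(x - 3)^2.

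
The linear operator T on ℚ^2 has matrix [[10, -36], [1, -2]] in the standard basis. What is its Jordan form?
J = [[4, 1], [0, 4]]

The characteristic polynomial is det(xI - A) = (x - 4)^2, so the eigenvalues are 4 (algebraic multiplicity 2).

For λ = 4: rank(A - 4I) = 1, rank((A - 4I)^2) = 0. The eigenspace has dimension 2 - 1 = 1, so there is 1 Jordan block; the rank sequence gives block sizes [2].

Assembling the blocks gives the Jordan form J above.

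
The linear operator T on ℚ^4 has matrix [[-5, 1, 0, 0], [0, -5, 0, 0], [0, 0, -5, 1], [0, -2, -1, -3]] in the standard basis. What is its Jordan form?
J = [[-5, 1, 0, 0], [0, -5, 0, 0], [0, 0, -4, 1], [0, 0, 0, -4]]

The characteristic polynomial is det(xI - A) = (x + 4)^2(x + 5)^2, so the eigenvalues are -5 (algebraic multiplicity 2), -4 (algebraic multiplicity 2).

For λ = -5: rank(A + 5I) = 3, rank((A + 5I)^2) = 2. The eigenspace has dimension 4 - 3 = 1, so there is 1 Jordan block; the rank sequence gives block sizes [2].

For λ = -4: rank(A + 4I) = 3, rank((A + 4I)^2) = 2. The eigenspace has dimension 4 - 3 = 1, so there is 1 Jordan block; the rank sequence gives block sizes [2].

Assembling the blocks gives the Jordan form J above.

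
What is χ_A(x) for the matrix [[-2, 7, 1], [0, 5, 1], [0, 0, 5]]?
χ_A(x) = (x - 5)^2(x + 2)

xI - A = [[x + 2, -7, -1], [0, x - 5, -1], [0, 0, x - 5]].

Expanding det(xI - A) along the first row:
det(xI - A) = + (x + 2)·det([[x - 5, -1], [0, x - 5]]) - (-7)·det([[0, -1], [0, x - 5]]) + (-1)·det([[0, x - 5], [0, 0]]).

Evaluating gives χ_A(x) = x^3 - 8x^2 + 5x + 50 = (x - 5)^2(x + 2).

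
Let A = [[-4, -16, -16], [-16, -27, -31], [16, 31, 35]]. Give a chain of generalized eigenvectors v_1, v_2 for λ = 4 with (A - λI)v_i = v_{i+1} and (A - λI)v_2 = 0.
We seek v_1 ∈ ker((A - 4I)^2) \ ker(A - 4I), then set v_{i+1} = (A - 4I) v_i.

One such chain is v_1 = [[-2, 1, 0]]^T, v_2 = [[0, 1, -1]]^T. Check: (A - 4I) v_2 = [[0, 0, 0]]^T = 0.

v_1 = [[-2, 1, 0]]^T, v_2 = [[0, 1, -1]]^T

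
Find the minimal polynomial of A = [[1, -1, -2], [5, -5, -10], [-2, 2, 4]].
The characteristic polynomial factors as x^3. The minimal polynomial is ∏(x - λ)^{k_λ} where k_λ is the size of the largest Jordan block at λ.

For λ = 0: rank(A) = 1, and the largest Jordan block has size 2 (the smallest k with rank(A^k) = rank(A^(k+1))).

So m_A(x) = x^2.

m_A(x) = x^2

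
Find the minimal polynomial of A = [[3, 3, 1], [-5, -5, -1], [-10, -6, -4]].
The characteristic polynomial factors as (x + 2)^3. The minimal polynomial is ∏(x - λ)^{k_λ} where k_λ is the size of the largest Jordan block at λ.

For λ = -2: rank(A + 2I) = 1, and the largest Jordan block has size 2 (the smallest k with rank((A + 2I)^k) = rank((A + 2I)^(k+1))).

So m_A(x) = (x + 2)^2.

m_A(x) = (x + 2)^2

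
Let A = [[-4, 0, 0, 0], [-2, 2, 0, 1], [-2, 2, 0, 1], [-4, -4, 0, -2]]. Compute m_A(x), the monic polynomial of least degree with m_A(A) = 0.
m_A(x) = x^2(x + 4)

The characteristic polynomial factors as x^3(x + 4). The minimal polynomial is ∏(x - λ)^{k_λ} where k_λ is the size of the largest Jordan block at λ.

For λ = -4: rank(A + 4I) = 3, and the largest Jordan block has size 1 (the smallest k with rank((A + 4I)^k) = rank((A + 4I)^(k+1))).
For λ = 0: rank(A) = 2, and the largest Jordan block has size 2 (the smallest k with rank(A^k) = rank(A^(k+1))).

So m_A(x) = x^2(x + 4).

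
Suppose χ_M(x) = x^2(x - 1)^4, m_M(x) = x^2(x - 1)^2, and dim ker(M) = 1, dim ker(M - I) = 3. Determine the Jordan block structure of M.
λ = 0: algebraic multiplicity 2 (exponent in χ_M), largest block size 2 (exponent in m_M), 1 block (geometric multiplicity). This forces block sizes [2].
λ = 1: algebraic multiplicity 4 (exponent in χ_M), largest block size 2 (exponent in m_M), 3 blocks (geometric multiplicity). These force block sizes [2, 1, 1].

Jordan blocks: (0, 2), (1, 2), (1, 1), (1, 1)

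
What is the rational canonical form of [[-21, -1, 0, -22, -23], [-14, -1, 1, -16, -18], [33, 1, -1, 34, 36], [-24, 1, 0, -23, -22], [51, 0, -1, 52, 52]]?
R = [[0, 0, 0, 0, -45], [1, 0, 0, 0, 57], [0, 1, 0, 0, -23], [0, 0, 1, 0, -6], [0, 0, 0, 1, 6]]

The invariant factors of A (the non-unit diagonal entries of the Smith normal form of xI - A over ℚ[x]) are (x - 3)^2(x^3 - 3x + 5), each dividing the next. The characteristic polynomial is their product, (x - 3)^2(x^3 - 3x + 5).

The rational canonical form is the block-diagonal matrix of companion matrices C(f_i):
R = [[0, 0, 0, 0, -45], [1, 0, 0, 0, 57], [0, 1, 0, 0, -23], [0, 0, 1, 0, -6], [0, 0, 0, 1, 6]].

Note the characteristic polynomial does not split into linear factors over ℚ, so A has no Jordan form over ℚ; the rational canonical form exists over any field.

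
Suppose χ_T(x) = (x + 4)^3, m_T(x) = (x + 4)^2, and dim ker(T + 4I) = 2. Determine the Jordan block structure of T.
λ = -4: algebraic multiplicity 3 (exponent in χ_T), largest block size 2 (exponent in m_T), 2 blocks (geometric multiplicity). These force block sizes [2, 1].

Jordan blocks: (-4, 2), (-4, 1)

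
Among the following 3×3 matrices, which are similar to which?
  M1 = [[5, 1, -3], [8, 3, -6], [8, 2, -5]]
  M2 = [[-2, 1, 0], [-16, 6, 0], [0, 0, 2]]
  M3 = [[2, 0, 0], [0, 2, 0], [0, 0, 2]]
Characteristic polynomials: χ_{M1} = (x - 1)^3, χ_{M2} = (x - 2)^3, χ_{M3} = (x - 2)^3.

{M1}: invariant factors x - 1, (x - 1)^2.

{M2}: invariant factors x - 2, (x - 2)^2.

{M3}: invariant factors x - 2, x - 2, x - 2.

Matrices are similar if and only if their invariant-factor lists agree; the partition into similarity classes is {M1}, {M2}, {M3}.

3 classes: {M1}, {M2}, {M3}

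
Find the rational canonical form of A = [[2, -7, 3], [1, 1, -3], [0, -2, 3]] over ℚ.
R = [[0, 0, 9], [1, 0, -12], [0, 1, 6]]

The invariant factors of A (the non-unit diagonal entries of the Smith normal form of xI - A over ℚ[x]) are (x - 3)(x^2 - 3x + 3), each dividing the next. The characteristic polynomial is their product, (x - 3)(x^2 - 3x + 3).

The rational canonical form is the block-diagonal matrix of companion matrices C(f_i):
R = [[0, 0, 9], [1, 0, -12], [0, 1, 6]].

Note the characteristic polynomial does not split into linear factors over ℚ, so A has no Jordan form over ℚ; the rational canonical form exists over any field.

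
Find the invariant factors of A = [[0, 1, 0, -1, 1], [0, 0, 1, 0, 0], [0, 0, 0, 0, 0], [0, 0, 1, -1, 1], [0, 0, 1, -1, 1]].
The Jordan structure of A has elementary divisors x^3, x^2. Arranging the block sizes at each eigenvalue in decreasing order and taking row products gives the invariant factors.

Invariant factors (smallest first, each dividing the next): x^2, x^3.

Check: the last factor x^3 is the minimal polynomial, and the product x^5 is the characteristic polynomial.

x^2, x^3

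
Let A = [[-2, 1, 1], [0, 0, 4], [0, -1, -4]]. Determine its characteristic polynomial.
xI - A = [[x + 2, -1, -1], [0, x, -4], [0, 1, x + 4]].

Expanding det(xI - A) along the first row:
det(xI - A) = + (x + 2)·det([[x, -4], [1, x + 4]]) - (-1)·det([[0, -4], [0, x + 4]]) + (-1)·det([[0, x], [0, 1]]).

Evaluating gives χ_A(x) = x^3 + 6x^2 + 12x + 8 = (x + 2)^3.

χ_A(x) = (x + 2)^3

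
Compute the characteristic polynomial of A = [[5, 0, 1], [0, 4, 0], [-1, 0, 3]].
xI - A = [[x - 5, 0, -1], [0, x - 4, 0], [1, 0, x - 3]].

Expanding det(xI - A) along the first row:
det(xI - A) = + (x - 5)·det([[x - 4, 0], [0, x - 3]]) - (0)·det([[0, 0], [1, x - 3]]) + (-1)·det([[0, x - 4], [1, 0]]).

Evaluating gives χ_A(x) = x^3 - 12x^2 + 48x - 64 = (x - 4)^3.

χ_A(x) = (x - 4)^3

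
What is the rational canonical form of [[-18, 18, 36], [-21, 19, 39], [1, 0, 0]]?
The invariant factors of A (the non-unit diagonal entries of the Smith normal form of xI - A over ℚ[x]) are (x - 3)(x^2 + 2x + 6), each dividing the next. The characteristic polynomial is their product, (x - 3)(x^2 + 2x + 6).

The rational canonical form is the block-diagonal matrix of companion matrices C(f_i):
R = [[0, 0, 18], [1, 0, 0], [0, 1, 1]].

Note the characteristic polynomial does not split into linear factors over ℚ, so A has no Jordan form over ℚ; the rational canonical form exists over any field.

R = [[0, 0, 18], [1, 0, 0], [0, 1, 1]]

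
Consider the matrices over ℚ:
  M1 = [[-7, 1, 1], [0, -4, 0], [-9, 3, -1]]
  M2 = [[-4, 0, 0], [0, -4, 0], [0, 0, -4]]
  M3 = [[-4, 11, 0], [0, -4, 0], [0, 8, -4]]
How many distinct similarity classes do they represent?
Characteristic polynomials: χ_{M1} = (x + 4)^3, χ_{M2} = (x + 4)^3, χ_{M3} = (x + 4)^3.

{M1, M3}: invariant factors x + 4, (x + 4)^2.

{M2}: invariant factors x + 4, x + 4, x + 4.

Matrices are similar if and only if their invariant-factor lists agree; the partition into similarity classes is {M1, M3}, {M2}.

2 classes: {M1, M3}, {M2}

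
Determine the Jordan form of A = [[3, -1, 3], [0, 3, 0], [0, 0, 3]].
J = [[3, 1, 0], [0, 3, 0], [0, 0, 3]]

The characteristic polynomial is det(xI - A) = (x - 3)^3, so the eigenvalues are 3 (algebraic multiplicity 3).

For λ = 3: rank(A - 3I) = 1, rank((A - 3I)^2) = 0. The eigenspace has dimension 3 - 1 = 2, so there are 2 Jordan blocks; the rank sequence gives block sizes [2, 1].

Assembling the blocks gives the Jordan form J above.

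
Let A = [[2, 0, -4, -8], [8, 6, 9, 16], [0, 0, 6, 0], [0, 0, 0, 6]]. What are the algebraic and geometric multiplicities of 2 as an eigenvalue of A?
The characteristic polynomial is (x - 6)^3(x - 2), so the factor x - 2 appears with exponent 1: the algebraic multiplicity is 1.

rank(A - 2I) = 3, so the eigenspace has dimension 4 - 3 = 1: the geometric multiplicity is 1.

algebraic multiplicity 1, geometric multiplicity 1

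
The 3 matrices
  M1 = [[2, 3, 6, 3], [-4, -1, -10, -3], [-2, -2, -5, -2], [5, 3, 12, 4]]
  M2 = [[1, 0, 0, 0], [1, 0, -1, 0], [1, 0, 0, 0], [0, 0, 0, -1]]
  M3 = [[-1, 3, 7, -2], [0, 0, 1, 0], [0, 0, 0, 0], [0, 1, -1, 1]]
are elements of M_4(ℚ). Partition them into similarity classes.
Characteristic polynomials: χ_{M1} = x^2(x - 1)(x + 1), χ_{M2} = x^2(x - 1)(x + 1), χ_{M3} = x^2(x - 1)(x + 1).

{M1, M2, M3}: invariant factors x^2(x - 1)(x + 1).

Matrices are similar if and only if their invariant-factor lists agree; the partition into similarity classes is {M1, M2, M3}.

1 class: {M1, M2, M3}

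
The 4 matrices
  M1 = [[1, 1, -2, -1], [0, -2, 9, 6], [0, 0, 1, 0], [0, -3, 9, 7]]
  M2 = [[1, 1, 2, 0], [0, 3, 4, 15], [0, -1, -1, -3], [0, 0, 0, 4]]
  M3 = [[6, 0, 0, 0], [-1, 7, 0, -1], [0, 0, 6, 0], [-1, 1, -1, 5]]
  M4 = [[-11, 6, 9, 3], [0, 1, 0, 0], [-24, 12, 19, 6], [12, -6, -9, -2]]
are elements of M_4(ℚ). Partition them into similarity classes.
Characteristic polynomials: χ_{M1} = (x - 4)(x - 1)^3, χ_{M2} = (x - 4)(x - 1)^3, χ_{M3} = (x - 6)^4, χ_{M4} = (x - 4)(x - 1)^3.

{M1, M2}: invariant factors x - 1, (x - 4)(x - 1)^2.

{M3}: invariant factors x - 6, (x - 6)^3.

{M4}: invariant factors x - 1, x - 1, (x - 4)(x - 1).

Matrices are similar if and only if their invariant-factor lists agree; the partition into similarity classes is {M1, M2}, {M3}, {M4}.

3 classes: {M1, M2}, {M3}, {M4}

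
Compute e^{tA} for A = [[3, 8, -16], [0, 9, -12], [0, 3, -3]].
e^{tA} = [[e^{3*t}, 8*t*e^{3*t}, -16*t*e^{3*t}], [0, (6*t + 1)*e^{3*t}, -12*t*e^{3*t}], [0, 3*t*e^{3*t}, (1 - 6*t)*e^{3*t}]]

A has Jordan form J = [[3, 1, 0], [0, 3, 0], [0, 0, 3]] with A = PJP^{-1}, so e^{tA} = P e^{tJ} P^{-1}.

For a Jordan block J_k(λ), e^{tJ_k(λ)} = e^{λt} · (I + tN + t^2 N^2/2! + ... + t^{k-1} N^{k-1}/(k-1)!) where N is the nilpotent superdiagonal part.

Assembling the blocks and conjugating back gives the entries of e^{tA} as shown above.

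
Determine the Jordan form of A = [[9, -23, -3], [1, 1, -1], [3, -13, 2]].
J = [[4, 1, 0], [0, 4, 1], [0, 0, 4]]

The characteristic polynomial is det(xI - A) = (x - 4)^3, so the eigenvalues are 4 (algebraic multiplicity 3).

For λ = 4: rank(A - 4I) = 2, rank((A - 4I)^2) = 1, rank((A - 4I)^3) = 0. The eigenspace has dimension 3 - 2 = 1, so there is 1 Jordan block; the rank sequence gives block sizes [3].

Assembling the blocks gives the Jordan form J above.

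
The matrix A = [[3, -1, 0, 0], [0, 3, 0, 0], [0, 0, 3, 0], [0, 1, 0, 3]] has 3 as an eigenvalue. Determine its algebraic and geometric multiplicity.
The characteristic polynomial is (x - 3)^4, so the factor x - 3 appears with exponent 4: the algebraic multiplicity is 4.

rank(A - 3I) = 1, so the eigenspace has dimension 4 - 1 = 3: the geometric multiplicity is 3.

Since 3 < 4, A is not diagonalizable.

algebraic multiplicity 4, geometric multiplicity 3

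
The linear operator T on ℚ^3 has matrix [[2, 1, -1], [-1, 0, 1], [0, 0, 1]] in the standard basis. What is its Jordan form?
The characteristic polynomial is det(xI - A) = (x - 1)^3, so the eigenvalues are 1 (algebraic multiplicity 3).

For λ = 1: rank(A - I) = 1, rank((A - I)^2) = 0. The eigenspace has dimension 3 - 1 = 2, so there are 2 Jordan blocks; the rank sequence gives block sizes [2, 1].

Assembling the blocks gives the Jordan form J above.

J = [[1, 1, 0], [0, 1, 0], [0, 0, 1]]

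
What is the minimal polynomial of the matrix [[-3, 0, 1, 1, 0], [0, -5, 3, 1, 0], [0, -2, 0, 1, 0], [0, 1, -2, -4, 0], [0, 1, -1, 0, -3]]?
The characteristic polynomial factors as (x + 3)^5. The minimal polynomial is ∏(x - λ)^{k_λ} where k_λ is the size of the largest Jordan block at λ.

For λ = -3: rank(A + 3I) = 2, and the largest Jordan block has size 3 (the smallest k with rank((A + 3I)^k) = rank((A + 3I)^(k+1))).

So m_A(x) = (x + 3)^3.

m_A(x) = (x + 3)^3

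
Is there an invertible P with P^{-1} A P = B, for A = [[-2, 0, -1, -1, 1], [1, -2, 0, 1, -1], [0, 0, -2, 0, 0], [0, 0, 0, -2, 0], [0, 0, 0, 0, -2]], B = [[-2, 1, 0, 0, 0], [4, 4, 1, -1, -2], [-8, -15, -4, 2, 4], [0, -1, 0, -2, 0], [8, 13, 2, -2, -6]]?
Yes.

Two matrices over a field are similar if and only if they have the same invariant factors.

Both A and B have characteristic polynomial (x + 2)^5 and minimal polynomial (x + 2)^3. Computing further, both have invariant factors x + 2, x + 2, (x + 2)^3. Hence A and B are similar.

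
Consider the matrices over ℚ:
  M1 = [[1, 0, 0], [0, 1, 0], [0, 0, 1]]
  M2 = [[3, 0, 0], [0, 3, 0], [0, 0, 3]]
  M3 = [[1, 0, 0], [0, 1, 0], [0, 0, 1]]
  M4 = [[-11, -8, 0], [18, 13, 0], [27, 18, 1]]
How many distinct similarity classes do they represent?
Characteristic polynomials: χ_{M1} = (x - 1)^3, χ_{M2} = (x - 3)^3, χ_{M3} = (x - 1)^3, χ_{M4} = (x - 1)^3.

{M1, M3}: invariant factors x - 1, x - 1, x - 1.

{M2}: invariant factors x - 3, x - 3, x - 3.

{M4}: invariant factors x - 1, (x - 1)^2.

Matrices are similar if and only if their invariant-factor lists agree; the partition into similarity classes is {M1, M3}, {M2}, {M4}.

3 classes: {M1, M3}, {M2}, {M4}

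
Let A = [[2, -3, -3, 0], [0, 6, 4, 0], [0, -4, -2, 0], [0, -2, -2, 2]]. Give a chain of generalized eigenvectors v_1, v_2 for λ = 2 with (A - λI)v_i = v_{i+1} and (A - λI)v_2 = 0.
We seek v_1 ∈ ker((A - 2I)^2) \ ker(A - 2I), then set v_{i+1} = (A - 2I) v_i.

One such chain is v_1 = [[0, 3, -2, 0]]^T, v_2 = [[-3, 4, -4, -2]]^T. Check: (A - 2I) v_2 = [[0, 0, 0, 0]]^T = 0.

v_1 = [[0, 3, -2, 0]]^T, v_2 = [[-3, 4, -4, -2]]^T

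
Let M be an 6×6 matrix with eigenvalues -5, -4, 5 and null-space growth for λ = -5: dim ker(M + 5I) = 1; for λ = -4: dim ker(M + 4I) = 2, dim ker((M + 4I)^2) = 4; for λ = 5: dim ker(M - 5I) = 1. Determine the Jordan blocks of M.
Jordan blocks: (-5, 1), (-4, 2), (-4, 2), (5, 1)

λ = -5: successive nullity increments [1] count blocks of size ≥ k; block sizes are [1].
λ = -4: successive nullity increments [2, 2] count blocks of size ≥ k; block sizes are [2, 2].
λ = 5: successive nullity increments [1] count blocks of size ≥ k; block sizes are [1].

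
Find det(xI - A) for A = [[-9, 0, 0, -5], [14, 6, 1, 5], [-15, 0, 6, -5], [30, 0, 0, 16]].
χ_A(x) = (x - 6)^3(x - 1)

xI - A = [[x + 9, 0, 0, 5], [-14, x - 6, -1, -5], [15, 0, x - 6, 5], [-30, 0, 0, x - 16]].

Expanding det(xI - A) along the first row:
det(xI - A) = + (x + 9)·det([[x - 6, -1, -5], [0, x - 6, 5], [0, 0, x - 16]]) - (0)·det([[-14, -1, -5], [15, x - 6, 5], [-30, 0, x - 16]]) + (0)·det([[-14, x - 6, -5], [15, 0, 5], [-30, 0, x - 16]]) - (5)·det([[-14, x - 6, -1], [15, 0, x - 6], [-30, 0, 0]]).

Evaluating gives χ_A(x) = x^4 - 19x^3 + 126x^2 - 324x + 216 = (x - 6)^3(x - 1).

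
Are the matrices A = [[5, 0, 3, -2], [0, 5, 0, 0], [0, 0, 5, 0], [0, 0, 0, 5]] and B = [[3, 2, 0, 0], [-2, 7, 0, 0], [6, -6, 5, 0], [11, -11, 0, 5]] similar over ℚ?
Yes.

Two matrices over a field are similar if and only if they have the same invariant factors.

Both A and B have characteristic polynomial (x - 5)^4 and minimal polynomial (x - 5)^2. Computing further, both have invariant factors x - 5, x - 5, (x - 5)^2. Hence A and B are similar.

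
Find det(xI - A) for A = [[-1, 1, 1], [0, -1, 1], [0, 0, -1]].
χ_A(x) = (x + 1)^3

xI - A = [[x + 1, -1, -1], [0, x + 1, -1], [0, 0, x + 1]].

Expanding det(xI - A) along the first row:
det(xI - A) = + (x + 1)·det([[x + 1, -1], [0, x + 1]]) - (-1)·det([[0, -1], [0, x + 1]]) + (-1)·det([[0, x + 1], [0, 0]]).

Evaluating gives χ_A(x) = x^3 + 3x^2 + 3x + 1 = (x + 1)^3.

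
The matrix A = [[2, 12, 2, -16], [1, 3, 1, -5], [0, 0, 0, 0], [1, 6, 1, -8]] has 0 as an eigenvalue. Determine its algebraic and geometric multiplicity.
The characteristic polynomial is x^3(x + 3), so the factor x appears with exponent 3: the algebraic multiplicity is 3.

rank(A) = 2, so the eigenspace has dimension 4 - 2 = 2: the geometric multiplicity is 2.

Since 2 < 3, A is not diagonalizable.

algebraic multiplicity 3, geometric multiplicity 2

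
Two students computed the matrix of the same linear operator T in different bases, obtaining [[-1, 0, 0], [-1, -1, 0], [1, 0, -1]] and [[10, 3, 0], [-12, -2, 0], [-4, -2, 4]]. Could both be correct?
trace(A) = -3 but trace(B) = 12. The trace is a similarity invariant, so A and B are not similar.

No.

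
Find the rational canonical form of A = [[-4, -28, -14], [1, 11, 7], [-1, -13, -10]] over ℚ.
The invariant factors of A (the non-unit diagonal entries of the Smith normal form of xI - A over ℚ[x]) are (x + 4)(x^2 - x - 5), each dividing the next. The characteristic polynomial is their product, (x + 4)(x^2 - x - 5).

The rational canonical form is the block-diagonal matrix of companion matrices C(f_i):
R = [[0, 0, 20], [1, 0, 9], [0, 1, -3]].

Note the characteristic polynomial does not split into linear factors over ℚ, so A has no Jordan form over ℚ; the rational canonical form exists over any field.

R = [[0, 0, 20], [1, 0, 9], [0, 1, -3]]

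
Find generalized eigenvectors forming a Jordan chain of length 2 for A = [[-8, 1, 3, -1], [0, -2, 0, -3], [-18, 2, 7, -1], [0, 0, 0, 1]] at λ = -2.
v_1 = [[0, 1, 0, 0]]^T, v_2 = [[1, 0, 2, 0]]^T

We seek v_1 ∈ ker((A + 2I)^2) \ ker(A + 2I), then set v_{i+1} = (A + 2I) v_i.

One such chain is v_1 = [[0, 1, 0, 0]]^T, v_2 = [[1, 0, 2, 0]]^T. Check: (A + 2I) v_2 = [[0, 0, 0, 0]]^T = 0.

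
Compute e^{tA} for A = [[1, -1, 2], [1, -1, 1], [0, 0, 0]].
A has Jordan form J = [[0, 1, 0], [0, 0, 1], [0, 0, 0]] with A = PJP^{-1}, so e^{tA} = P e^{tJ} P^{-1}.

For a Jordan block J_k(λ), e^{tJ_k(λ)} = e^{λt} · (I + tN + t^2 N^2/2! + ... + t^{k-1} N^{k-1}/(k-1)!) where N is the nilpotent superdiagonal part.

Assembling the blocks and conjugating back gives the entries of e^{tA} as shown above.

e^{tA} = [[t + 1, -t, t*(t + 4)/2], [t, 1 - t, t*(t + 2)/2], [0, 0, 1]]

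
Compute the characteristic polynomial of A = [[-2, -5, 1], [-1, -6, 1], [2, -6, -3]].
xI - A = [[x + 2, 5, -1], [1, x + 6, -1], [-2, 6, x + 3]].

Expanding det(xI - A) along the first row:
det(xI - A) = + (x + 2)·det([[x + 6, -1], [6, x + 3]]) - (5)·det([[1, -1], [-2, x + 3]]) + (-1)·det([[1, x + 6], [-2, 6]]).

Evaluating gives χ_A(x) = x^3 + 11x^2 + 35x + 25 = (x + 1)(x + 5)^2.

χ_A(x) = (x + 1)(x + 5)^2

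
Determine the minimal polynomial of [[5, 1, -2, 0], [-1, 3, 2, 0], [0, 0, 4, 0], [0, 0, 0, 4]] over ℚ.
The characteristic polynomial factors as (x - 4)^4. The minimal polynomial is ∏(x - λ)^{k_λ} where k_λ is the size of the largest Jordan block at λ.

For λ = 4: rank(A - 4I) = 1, and the largest Jordan block has size 2 (the smallest k with rank((A - 4I)^k) = rank((A - 4I)^(k+1))).

So m_A(x) = (x - 4)^2.

m_A(x) = (x - 4)^2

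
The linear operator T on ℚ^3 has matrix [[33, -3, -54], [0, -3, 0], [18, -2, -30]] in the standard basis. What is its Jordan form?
The characteristic polynomial is det(xI - A) = (x - 6)(x + 3)^2, so the eigenvalues are -3 (algebraic multiplicity 2), 6 (algebraic multiplicity 1).

For λ = -3: rank(A + 3I) = 2, rank((A + 3I)^2) = 1. The eigenspace has dimension 3 - 2 = 1, so there is 1 Jordan block; the rank sequence gives block sizes [2].

For λ = 6: algebraic multiplicity 1 gives one 1×1 block.

Assembling the blocks gives the Jordan form J above.

J = [[-3, 1, 0], [0, -3, 0], [0, 0, 6]]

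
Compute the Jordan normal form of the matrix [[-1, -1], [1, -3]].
The characteristic polynomial is det(xI - A) = (x + 2)^2, so the eigenvalues are -2 (algebraic multiplicity 2).

For λ = -2: rank(A + 2I) = 1, rank((A + 2I)^2) = 0. The eigenspace has dimension 2 - 1 = 1, so there is 1 Jordan block; the rank sequence gives block sizes [2].

Assembling the blocks gives the Jordan form J above.

J = [[-2, 1], [0, -2]]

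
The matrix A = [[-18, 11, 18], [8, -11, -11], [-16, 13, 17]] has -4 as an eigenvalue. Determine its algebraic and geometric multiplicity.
algebraic multiplicity 3, geometric multiplicity 1

The characteristic polynomial is (x + 4)^3, so the factor x + 4 appears with exponent 3: the algebraic multiplicity is 3.

rank(A + 4I) = 2, so the eigenspace has dimension 3 - 2 = 1: the geometric multiplicity is 1.

Since 1 < 3, A is not diagonalizable.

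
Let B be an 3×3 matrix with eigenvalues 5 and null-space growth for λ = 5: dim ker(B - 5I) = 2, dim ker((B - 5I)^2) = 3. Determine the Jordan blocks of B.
λ = 5: successive nullity increments [2, 1] count blocks of size ≥ k; block sizes are [2, 1].

Jordan blocks: (5, 2), (5, 1)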